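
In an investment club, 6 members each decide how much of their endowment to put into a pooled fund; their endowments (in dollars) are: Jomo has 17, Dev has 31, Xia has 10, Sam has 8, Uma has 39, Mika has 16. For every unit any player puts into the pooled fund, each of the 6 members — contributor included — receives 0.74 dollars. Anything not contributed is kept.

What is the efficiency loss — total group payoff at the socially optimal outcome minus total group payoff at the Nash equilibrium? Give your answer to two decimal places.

The private return per contributed unit is 0.74 < 1 for everyone, so the Nash equilibrium is zero contribution and the group total is Σ E_j = 17 + 31 + 10 + 8 + 39 + 16 = 121.
Each contributed unit returns 4.440 to the group, so the social optimum is full contribution by everyone: group total = 4.440 × 121 = 537.24.
Efficiency loss = (4.440 − 1) × 121 = 416.24.

416.24 dollars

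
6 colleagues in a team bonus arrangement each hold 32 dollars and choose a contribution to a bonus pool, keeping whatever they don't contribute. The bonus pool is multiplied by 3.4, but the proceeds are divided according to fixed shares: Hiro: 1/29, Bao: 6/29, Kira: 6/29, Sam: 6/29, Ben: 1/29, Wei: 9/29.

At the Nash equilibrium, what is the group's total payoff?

268.80 dollars

Player j's private return per contributed unit is 3.4 × (j's share). Contributing is weakly dominant for j when that share is at least 1/3.4 = 0.2941, and contributing 0 is dominant otherwise.
Wei alone (share 9/29) is above the threshold, contributing 32; the remaining 5 contribute 0. Total contributed: 32.
The bonus pool pays out 3.4 × 32 = 108.80 in total (split across the unequal shares, but the aggregate is all that matters for the group sum).
The 5 free-riders keep 32 each, adding 160. Group total = 160 + 108.80 = 268.80.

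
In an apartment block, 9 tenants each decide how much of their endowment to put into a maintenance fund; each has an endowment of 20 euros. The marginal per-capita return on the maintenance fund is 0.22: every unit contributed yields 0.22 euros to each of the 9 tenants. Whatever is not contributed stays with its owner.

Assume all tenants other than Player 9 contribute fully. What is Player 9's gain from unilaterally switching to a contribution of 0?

15.60 euros

Switching from a contribution of 20 to 0 lets Player 9 keep an extra 20 euros, but lowers the maintenance fund by 20, which costs Player 9 their own share of that drop: 0.22 × 20 = 4.40.
Net gain = 20 − 4.40 = 15.60. The private return per contributed unit (0.22) is below 1, so free-riding is indeed the best response regardless of what the others do.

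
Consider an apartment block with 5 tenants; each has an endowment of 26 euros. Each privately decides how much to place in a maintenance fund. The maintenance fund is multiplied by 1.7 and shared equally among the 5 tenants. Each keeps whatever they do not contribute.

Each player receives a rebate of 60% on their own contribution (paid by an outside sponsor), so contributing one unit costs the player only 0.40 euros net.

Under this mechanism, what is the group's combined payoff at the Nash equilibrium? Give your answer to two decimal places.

The effective private return is (1.7/5) / 0.40 = 0.8500, which is still under 1, so the mechanism doesn't change anyone's dominant strategy: zero contribution.
At the Nash equilibrium no one contributes; group total payoff = 5 × 26 = 130.

130.00 euros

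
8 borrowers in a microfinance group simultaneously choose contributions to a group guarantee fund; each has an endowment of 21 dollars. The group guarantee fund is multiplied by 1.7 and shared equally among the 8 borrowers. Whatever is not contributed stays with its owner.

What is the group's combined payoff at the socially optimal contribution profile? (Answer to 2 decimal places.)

285.60 dollars

Each contributed unit returns 1.700 to the group as a whole (0.2125 to each of 8 players), which exceeds 1, so the social optimum is full contribution: group total = 1.700 × 168 = 285.60.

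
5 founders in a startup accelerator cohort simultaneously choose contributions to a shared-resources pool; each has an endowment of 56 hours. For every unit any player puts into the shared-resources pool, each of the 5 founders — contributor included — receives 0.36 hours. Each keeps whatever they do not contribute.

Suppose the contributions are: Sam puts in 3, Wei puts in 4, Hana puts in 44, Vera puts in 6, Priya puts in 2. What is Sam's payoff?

74.24 hours

Total contributed: 3 + 4 + 44 + 6 + 2 = 59.
Each receives 0.36 × 59 = 21.24 from the shared-resources pool.
Sam keeps 56 − 3 = 53, so Sam's payoff is 53 + 21.24 = 74.24.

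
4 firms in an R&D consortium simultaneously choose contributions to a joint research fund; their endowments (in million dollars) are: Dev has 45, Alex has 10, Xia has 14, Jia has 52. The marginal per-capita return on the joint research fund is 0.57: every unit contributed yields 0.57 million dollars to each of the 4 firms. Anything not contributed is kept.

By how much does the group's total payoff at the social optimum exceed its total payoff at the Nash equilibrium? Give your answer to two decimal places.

The private return per contributed unit is 0.57 < 1 for everyone, so the Nash equilibrium is zero contribution and the group total is Σ E_j = 45 + 10 + 14 + 52 = 121.
Each contributed unit returns 2.280 to the group, so the social optimum is full contribution by everyone: group total = 2.280 × 121 = 275.88.
Efficiency loss = (2.280 − 1) × 121 = 154.88.

154.88 million dollars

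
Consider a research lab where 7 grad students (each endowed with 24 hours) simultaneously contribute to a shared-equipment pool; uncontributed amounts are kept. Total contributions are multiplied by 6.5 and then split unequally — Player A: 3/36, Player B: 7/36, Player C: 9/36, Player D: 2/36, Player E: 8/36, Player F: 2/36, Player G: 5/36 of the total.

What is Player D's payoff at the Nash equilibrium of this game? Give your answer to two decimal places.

50.00 hours

Each unit j contributes comes back to j as 6.5 × (j's share), so j prefers to contribute only if that share exceeds 1/6.5 = 0.1538; otherwise keeping the unit dominates.
The shares above 0.1538 belong to Player B, Player C and Player E, contributing 24 each; the remaining 4 contribute 0. Total contributed: 72.
Player D keeps 24 and receives 6.5 × 72 × 2/36 = 26.00 from the shared-equipment pool, for a payoff of 50.00.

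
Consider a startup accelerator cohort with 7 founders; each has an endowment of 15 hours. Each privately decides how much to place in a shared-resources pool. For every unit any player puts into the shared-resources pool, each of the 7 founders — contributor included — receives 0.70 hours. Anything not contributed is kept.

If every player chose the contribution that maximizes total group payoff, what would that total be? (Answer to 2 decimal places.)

Each contributed unit returns 4.900 to the group as a whole (0.70 to each of 7 players), which exceeds 1, so the social optimum is full contribution: group total = 4.900 × 105 = 514.50.

514.50 hours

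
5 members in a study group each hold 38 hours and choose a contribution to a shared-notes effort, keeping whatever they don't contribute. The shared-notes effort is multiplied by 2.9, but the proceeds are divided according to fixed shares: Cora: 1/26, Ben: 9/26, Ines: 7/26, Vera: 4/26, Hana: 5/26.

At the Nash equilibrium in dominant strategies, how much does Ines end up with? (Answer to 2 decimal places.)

67.67 hours

For player j, contributing a unit is worthwhile iff 2.9 × (j's share) ≥ 1, i.e. iff j's share is at least 0.3448.
Only Ben (9/26) clears that bar, contributing 38; the remaining 4 contribute 0. Total contributed: 38.
Ines keeps 38 and receives 2.9 × 38 × 7/26 = 29.67 from the shared-notes effort, for a payoff of 67.67.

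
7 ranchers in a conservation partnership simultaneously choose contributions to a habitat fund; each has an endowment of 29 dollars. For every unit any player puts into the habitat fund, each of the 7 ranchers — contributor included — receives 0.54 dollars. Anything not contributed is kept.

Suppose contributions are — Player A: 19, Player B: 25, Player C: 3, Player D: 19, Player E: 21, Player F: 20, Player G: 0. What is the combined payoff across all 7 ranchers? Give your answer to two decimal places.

Total contributed: 19 + 25 + 3 + 19 + 21 + 20 + 0 = 107; total kept: 7 × 29 − 107 = 96.
The habitat fund pays out 0.54 × 7 × 107 = 404.46 in aggregate.
Group total = 96 + 404.46 = 500.46.

500.46 dollars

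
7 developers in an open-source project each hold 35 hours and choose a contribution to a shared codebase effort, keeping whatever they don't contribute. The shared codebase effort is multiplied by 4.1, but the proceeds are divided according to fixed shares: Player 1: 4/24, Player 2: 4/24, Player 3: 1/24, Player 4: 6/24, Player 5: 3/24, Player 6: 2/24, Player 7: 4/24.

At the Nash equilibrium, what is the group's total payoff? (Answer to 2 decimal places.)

353.50 hours

For player j, contributing a unit is worthwhile iff 4.1 × (j's share) ≥ 1, i.e. iff j's share is at least 0.2439.
Player 4 alone (share 6/24) is above the threshold, contributing 35; the remaining 6 contribute 0. Total contributed: 35.
The shared codebase effort pays out 4.1 × 35 = 143.50 in total (split across the unequal shares, but the aggregate is all that matters for the group sum).
The 6 free-riders keep 35 each, adding 210. Group total = 210 + 143.50 = 353.50.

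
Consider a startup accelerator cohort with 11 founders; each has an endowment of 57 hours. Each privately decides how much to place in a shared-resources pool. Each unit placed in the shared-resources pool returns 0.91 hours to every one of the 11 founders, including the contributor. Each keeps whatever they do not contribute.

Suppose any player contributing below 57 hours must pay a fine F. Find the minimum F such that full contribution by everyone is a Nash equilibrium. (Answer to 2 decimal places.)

5.13 hours

Given the others contribute fully, the best deviation is to contribute 0 (any partial contribution still incurs the fine and gives up units whose private return 0.91 is below 1).
Deviating from 57 to 0 saves 57 hours but forfeits the deviator's share of the drop in the shared-resources pool: 0.91 × 57 = 51.87.
So the deviation gain is 57 − 51.87 = 5.13, and the fine must be at least 5.13 hours to wipe it out.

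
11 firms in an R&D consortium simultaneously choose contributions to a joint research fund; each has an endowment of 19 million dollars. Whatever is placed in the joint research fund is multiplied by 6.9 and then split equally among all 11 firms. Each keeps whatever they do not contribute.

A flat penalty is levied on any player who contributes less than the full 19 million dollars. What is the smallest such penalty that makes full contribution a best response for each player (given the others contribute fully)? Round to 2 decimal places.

Given the others contribute fully, the best deviation is to contribute 0 (any partial contribution still incurs the fine and gives up units whose private return 0.6273 is below 1).
Deviating from 19 to 0 saves 19 million dollars but forfeits the deviator's share of the drop in the joint research fund: 6.9/11 × 19 = 11.92.
So the deviation gain is 19 − 11.92 = 7.08, and the fine must be at least 7.08 million dollars to wipe it out.

7.08 million dollars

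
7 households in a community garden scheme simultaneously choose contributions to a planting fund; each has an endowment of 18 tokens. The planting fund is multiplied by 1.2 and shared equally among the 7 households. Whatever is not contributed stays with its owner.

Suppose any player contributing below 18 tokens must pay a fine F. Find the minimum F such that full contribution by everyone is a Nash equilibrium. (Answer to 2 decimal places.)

14.91 tokens

Given the others contribute fully, the best deviation is to contribute 0 (any partial contribution still incurs the fine and gives up units whose private return 0.1714 is below 1).
Deviating from 18 to 0 saves 18 tokens but forfeits the deviator's share of the drop in the planting fund: 1.2/7 × 18 = 3.09.
So the deviation gain is 18 − 3.09 = 14.91, and the fine must be at least 14.91 tokens to wipe it out.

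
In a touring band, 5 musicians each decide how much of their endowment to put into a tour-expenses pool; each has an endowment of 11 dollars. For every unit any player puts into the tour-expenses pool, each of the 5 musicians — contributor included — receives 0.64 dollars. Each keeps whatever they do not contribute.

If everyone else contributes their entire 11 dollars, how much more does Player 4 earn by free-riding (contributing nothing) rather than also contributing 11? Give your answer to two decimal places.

3.96 dollars

Switching from a contribution of 11 to 0 lets Player 4 keep an extra 11 dollars, but lowers the tour-expenses pool by 11, which costs Player 4 their own share of that drop: 0.64 × 11 = 7.04.
Net gain = 11 − 7.04 = 3.96. The private return per contributed unit (0.64) is below 1, so free-riding is indeed the best response regardless of what the others do.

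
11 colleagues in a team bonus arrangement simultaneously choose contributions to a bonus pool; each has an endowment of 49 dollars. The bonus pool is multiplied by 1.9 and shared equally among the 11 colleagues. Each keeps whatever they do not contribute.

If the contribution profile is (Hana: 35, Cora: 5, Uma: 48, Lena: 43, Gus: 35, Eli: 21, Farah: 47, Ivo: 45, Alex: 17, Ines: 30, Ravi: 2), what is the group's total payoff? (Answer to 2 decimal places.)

Total contributed: 35 + 5 + 48 + 43 + 35 + 21 + 47 + 45 + 17 + 30 + 2 = 328; total kept: 11 × 49 − 328 = 211.
The bonus pool pays out 1.9 × 328 = 623.20 in aggregate.
Group total = 211 + 623.20 = 834.20.

834.20 dollars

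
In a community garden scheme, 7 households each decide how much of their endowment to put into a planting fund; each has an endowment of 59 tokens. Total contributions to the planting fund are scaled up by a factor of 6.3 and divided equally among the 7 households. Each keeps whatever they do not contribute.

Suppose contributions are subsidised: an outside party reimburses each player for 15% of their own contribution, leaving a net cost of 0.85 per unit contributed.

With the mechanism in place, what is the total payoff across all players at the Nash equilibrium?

Under the mechanism each unit contributed yields (6.3/7) / 0.85 = 1.0588 back to its contributor per unit of net cost, which exceeds 1, making full contribution the dominant choice for everyone.
So the Nash equilibrium is full contribution by all 7; the group earns 7 × (59 × 0.15 + 6.3 × 59) = 2663.85.

2663.85 tokens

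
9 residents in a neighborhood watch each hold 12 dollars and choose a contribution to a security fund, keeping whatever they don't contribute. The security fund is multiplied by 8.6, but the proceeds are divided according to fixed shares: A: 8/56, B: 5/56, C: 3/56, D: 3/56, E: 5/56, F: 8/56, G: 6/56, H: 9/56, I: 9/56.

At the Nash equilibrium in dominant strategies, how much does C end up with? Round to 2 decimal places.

34.11 dollars

A player with share s gets back 8.6·s per unit contributed, so full contribution is dominant for anyone with s > 1/8.6 = 0.1163 and zero contribution is dominant for anyone below.
A, F, H and I are above the threshold, contributing 12 each; the remaining 5 contribute 0. Total contributed: 48.
C keeps 12 and receives 8.6 × 48 × 3/56 = 22.11 from the security fund, for a payoff of 34.11.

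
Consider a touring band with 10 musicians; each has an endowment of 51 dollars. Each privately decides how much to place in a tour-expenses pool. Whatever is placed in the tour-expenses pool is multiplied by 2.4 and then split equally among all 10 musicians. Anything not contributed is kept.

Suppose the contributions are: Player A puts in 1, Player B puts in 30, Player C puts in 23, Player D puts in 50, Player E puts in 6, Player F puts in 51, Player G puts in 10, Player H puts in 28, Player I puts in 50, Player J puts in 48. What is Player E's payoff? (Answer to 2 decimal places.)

116.28 dollars

Total contributed: 1 + 30 + 23 + 50 + 6 + 51 + 10 + 28 + 50 + 48 = 297.
Each receives 2.4 × 297 / 10 = 71.28 from the tour-expenses pool.
Player E keeps 51 − 6 = 45, so Player E's payoff is 45 + 71.28 = 116.28.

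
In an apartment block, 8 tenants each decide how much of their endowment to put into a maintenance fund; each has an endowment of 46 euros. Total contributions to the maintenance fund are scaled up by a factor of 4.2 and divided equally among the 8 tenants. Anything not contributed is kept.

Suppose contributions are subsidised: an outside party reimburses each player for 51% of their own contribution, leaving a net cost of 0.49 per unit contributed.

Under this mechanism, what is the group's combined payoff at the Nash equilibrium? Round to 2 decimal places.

1733.28 euros

Under the mechanism each unit contributed yields (4.2/8) / 0.49 = 1.0714 back to its contributor per unit of net cost, which exceeds 1, making full contribution the dominant choice for everyone.
At the Nash equilibrium everyone contributes 46. Group total payoff = 8 × (46 × 0.51 + 4.2 × 46) = 1733.28.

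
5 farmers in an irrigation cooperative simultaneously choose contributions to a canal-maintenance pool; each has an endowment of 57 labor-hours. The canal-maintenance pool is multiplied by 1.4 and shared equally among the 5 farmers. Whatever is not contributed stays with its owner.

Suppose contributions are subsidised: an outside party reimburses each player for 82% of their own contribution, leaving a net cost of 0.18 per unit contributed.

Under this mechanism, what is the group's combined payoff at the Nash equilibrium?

632.70 labor-hours

Under the mechanism each unit contributed yields (1.4/5) / 0.18 = 1.5556 back to its contributor per unit of net cost, which exceeds 1, making full contribution the dominant choice for everyone.
At the Nash equilibrium everyone contributes 57. Group total payoff = 5 × (57 × 0.82 + 1.4 × 57) = 632.70.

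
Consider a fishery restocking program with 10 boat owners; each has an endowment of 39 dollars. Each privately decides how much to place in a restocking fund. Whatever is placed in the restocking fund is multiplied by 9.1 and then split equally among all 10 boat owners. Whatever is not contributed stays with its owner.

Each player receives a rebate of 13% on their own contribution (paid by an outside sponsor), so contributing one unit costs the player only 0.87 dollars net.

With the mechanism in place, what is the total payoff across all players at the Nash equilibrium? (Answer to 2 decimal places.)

With the mechanism, a contributed unit returns (9.1/10) / 0.87 = 1.0460 per unit of net cost to the contributor — now above 1 — so contributing fully is weakly dominant for every player.
At the Nash equilibrium everyone contributes 39. Group total payoff = 10 × (39 × 0.13 + 9.1 × 39) = 3599.70.

3599.70 dollars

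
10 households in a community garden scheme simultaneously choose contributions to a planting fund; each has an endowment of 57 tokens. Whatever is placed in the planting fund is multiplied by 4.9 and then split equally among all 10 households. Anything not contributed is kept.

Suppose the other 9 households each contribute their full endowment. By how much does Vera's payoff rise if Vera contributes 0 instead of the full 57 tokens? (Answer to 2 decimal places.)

Switching from a contribution of 57 to 0 lets Vera keep an extra 57 tokens, but lowers the planting fund by 57, which costs Vera their own share of that drop: 4.9/10 × 57 = 27.93.
Net gain = 57 − 27.93 = 29.07. The private return per contributed unit (0.4900) is below 1, so free-riding is indeed the best response regardless of what the others do.

29.07 tokens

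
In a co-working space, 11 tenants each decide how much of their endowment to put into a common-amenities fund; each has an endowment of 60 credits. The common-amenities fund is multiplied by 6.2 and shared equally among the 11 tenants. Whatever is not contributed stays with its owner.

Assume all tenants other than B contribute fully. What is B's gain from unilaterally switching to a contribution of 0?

26.18 credits

Switching from a contribution of 60 to 0 lets B keep an extra 60 credits, but lowers the common-amenities fund by 60, which costs B their own share of that drop: 6.2/11 × 60 = 33.82.
Net gain = 60 − 33.82 = 26.18. The private return per contributed unit (0.5636) is below 1, so free-riding is indeed the best response regardless of what the others do.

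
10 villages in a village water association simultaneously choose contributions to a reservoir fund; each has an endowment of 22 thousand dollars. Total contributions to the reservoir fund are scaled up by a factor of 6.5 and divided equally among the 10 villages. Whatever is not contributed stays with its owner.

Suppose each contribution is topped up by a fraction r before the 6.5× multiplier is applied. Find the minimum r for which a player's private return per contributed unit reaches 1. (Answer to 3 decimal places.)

0.538

With matching at rate r, one contributed unit becomes (1 + r) in the reservoir fund and returns 6.5 × (1 + r) / 10 to the contributor.
Setting this equal to 1: 1 + r = 10/6.5 = 1.5385.
So the minimum matching rate is r = 1.5385 − 1 = 0.538.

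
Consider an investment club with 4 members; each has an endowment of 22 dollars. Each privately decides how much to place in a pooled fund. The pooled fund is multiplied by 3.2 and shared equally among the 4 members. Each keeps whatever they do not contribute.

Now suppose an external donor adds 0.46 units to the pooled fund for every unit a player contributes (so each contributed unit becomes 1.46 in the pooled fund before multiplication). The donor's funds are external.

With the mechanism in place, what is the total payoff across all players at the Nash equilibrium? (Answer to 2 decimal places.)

Under the mechanism each unit contributed yields 3.2 × 1.46 / 4 = 1.1680 back to its contributor per unit of net cost, which exceeds 1, making full contribution the dominant choice for everyone.
At the Nash equilibrium everyone contributes 22. Group total payoff = 3.2 × 1.46 × 88 = 411.14.

411.14 dollars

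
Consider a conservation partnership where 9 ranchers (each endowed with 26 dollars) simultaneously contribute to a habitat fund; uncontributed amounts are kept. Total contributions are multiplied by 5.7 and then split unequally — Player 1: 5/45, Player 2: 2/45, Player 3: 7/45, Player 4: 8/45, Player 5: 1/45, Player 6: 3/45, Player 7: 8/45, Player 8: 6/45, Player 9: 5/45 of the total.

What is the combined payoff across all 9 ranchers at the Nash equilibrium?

For player j, contributing a unit is worthwhile iff 5.7 × (j's share) ≥ 1, i.e. iff j's share is at least 0.1754.
Player 4 and Player 7 clear that bar, contributing 26 each; the remaining 7 contribute 0. Total contributed: 52.
The habitat fund pays out 5.7 × 52 = 296.40 in total (split across the unequal shares, but the aggregate is all that matters for the group sum).
The 7 free-riders keep 26 each, adding 182. Group total = 182 + 296.40 = 478.40.

478.40 dollars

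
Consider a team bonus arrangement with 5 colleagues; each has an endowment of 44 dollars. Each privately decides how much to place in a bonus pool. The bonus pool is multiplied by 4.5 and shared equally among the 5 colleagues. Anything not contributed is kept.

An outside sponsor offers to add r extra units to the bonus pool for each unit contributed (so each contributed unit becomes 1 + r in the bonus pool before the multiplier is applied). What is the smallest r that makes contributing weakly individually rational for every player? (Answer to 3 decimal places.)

With matching at rate r, one contributed unit becomes (1 + r) in the bonus pool and returns 4.5 × (1 + r) / 5 to the contributor.
Setting this equal to 1: 1 + r = 5/4.5 = 1.1111.
So the minimum matching rate is r = 1.1111 − 1 = 0.111.

0.111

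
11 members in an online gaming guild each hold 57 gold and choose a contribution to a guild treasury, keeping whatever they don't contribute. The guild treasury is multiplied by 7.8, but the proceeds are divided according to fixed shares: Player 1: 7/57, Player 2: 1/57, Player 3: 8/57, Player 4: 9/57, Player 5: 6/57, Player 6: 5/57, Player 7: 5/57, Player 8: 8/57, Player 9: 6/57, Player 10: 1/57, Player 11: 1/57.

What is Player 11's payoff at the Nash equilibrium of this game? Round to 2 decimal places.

For player j, contributing a unit is worthwhile iff 7.8 × (j's share) ≥ 1, i.e. iff j's share is at least 0.1282.
The shares above 0.1282 belong to Player 3, Player 4 and Player 8, contributing 57 each; the remaining 8 contribute 0. Total contributed: 171.
Player 11 keeps 57 and receives 7.8 × 171 × 1/57 = 23.40 from the guild treasury, for a payoff of 80.40.

80.40 gold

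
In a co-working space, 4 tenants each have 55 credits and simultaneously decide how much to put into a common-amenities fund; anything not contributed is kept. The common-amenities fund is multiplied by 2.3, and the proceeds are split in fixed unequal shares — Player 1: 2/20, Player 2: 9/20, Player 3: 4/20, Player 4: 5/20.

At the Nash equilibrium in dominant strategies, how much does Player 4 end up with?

A player with share s gets back 2.3·s per unit contributed, so full contribution is dominant for anyone with s > 1/2.3 = 0.4348 and zero contribution is dominant for anyone below.
Player 2 alone (share 9/20) is above the threshold, contributing 55; the remaining 3 contribute 0. Total contributed: 55.
Player 4 keeps 55 and receives 2.3 × 55 × 5/20 = 31.63 from the common-amenities fund, for a payoff of 86.63.

86.63 credits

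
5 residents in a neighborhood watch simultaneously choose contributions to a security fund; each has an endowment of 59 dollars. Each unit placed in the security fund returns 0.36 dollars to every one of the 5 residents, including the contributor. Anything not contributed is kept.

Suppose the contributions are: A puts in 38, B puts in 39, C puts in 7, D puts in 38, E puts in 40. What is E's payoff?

77.32 dollars

Total contributed: 38 + 39 + 7 + 38 + 40 = 162.
Each receives 0.36 × 162 = 58.32 from the security fund.
E keeps 59 − 40 = 19, so E's payoff is 19 + 58.32 = 77.32.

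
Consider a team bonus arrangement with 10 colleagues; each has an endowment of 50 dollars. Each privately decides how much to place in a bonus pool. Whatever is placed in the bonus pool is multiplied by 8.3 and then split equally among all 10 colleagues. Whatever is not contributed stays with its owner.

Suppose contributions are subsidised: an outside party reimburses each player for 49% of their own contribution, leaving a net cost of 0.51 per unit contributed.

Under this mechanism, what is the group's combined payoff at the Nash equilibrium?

4395.00 dollars

The effective private return per unit is now (8.3/10) / 0.51 = 1.6275 > 1, so every player's dominant strategy flips to full contribution.
At the Nash equilibrium everyone contributes 50. Group total payoff = 10 × (50 × 0.49 + 8.3 × 50) = 4395.00.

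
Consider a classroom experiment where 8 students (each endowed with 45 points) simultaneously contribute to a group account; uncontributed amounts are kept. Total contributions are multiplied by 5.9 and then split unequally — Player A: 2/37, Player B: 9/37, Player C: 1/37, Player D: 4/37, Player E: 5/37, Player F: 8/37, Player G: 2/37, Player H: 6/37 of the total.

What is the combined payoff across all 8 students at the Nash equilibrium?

801.00 points

Player j's private return per contributed unit is 5.9 × (j's share). Contributing is weakly dominant for j when that share is at least 1/5.9 = 0.1695, and contributing 0 is dominant otherwise.
Player B and Player F are above the threshold, contributing 45 each; the remaining 6 contribute 0. Total contributed: 90.
The group account pays out 5.9 × 90 = 531.00 in total (split across the unequal shares, but the aggregate is all that matters for the group sum).
The 6 free-riders keep 45 each, adding 270. Group total = 270 + 531.00 = 801.00.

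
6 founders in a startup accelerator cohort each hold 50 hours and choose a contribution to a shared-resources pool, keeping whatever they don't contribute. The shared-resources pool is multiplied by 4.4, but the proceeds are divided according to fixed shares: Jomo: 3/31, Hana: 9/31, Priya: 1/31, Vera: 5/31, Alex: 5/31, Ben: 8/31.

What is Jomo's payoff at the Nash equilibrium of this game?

92.58 hours

A player with share s gets back 4.4·s per unit contributed, so full contribution is dominant for anyone with s > 1/4.4 = 0.2273 and zero contribution is dominant for anyone below.
Hana and Ben are above the threshold, contributing 50 each; the remaining 4 contribute 0. Total contributed: 100.
Jomo keeps 50 and receives 4.4 × 100 × 3/31 = 42.58 from the shared-resources pool, for a payoff of 92.58.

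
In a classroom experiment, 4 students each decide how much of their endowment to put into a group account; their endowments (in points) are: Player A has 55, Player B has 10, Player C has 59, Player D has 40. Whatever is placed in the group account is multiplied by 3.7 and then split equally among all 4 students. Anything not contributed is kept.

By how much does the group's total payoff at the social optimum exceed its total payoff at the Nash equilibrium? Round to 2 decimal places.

The private return per contributed unit is 3.7/4 = 0.9250 < 1 for every player regardless of endowment, so the Nash equilibrium is zero contribution and the group total is Σ E_j = 55 + 10 + 59 + 40 = 164.
Each contributed unit returns 3.700 to the group, so the social optimum is full contribution by everyone: group total = 3.700 × 164 = 606.80.
Efficiency loss = (3.700 − 1) × 164 = 442.80.

442.80 points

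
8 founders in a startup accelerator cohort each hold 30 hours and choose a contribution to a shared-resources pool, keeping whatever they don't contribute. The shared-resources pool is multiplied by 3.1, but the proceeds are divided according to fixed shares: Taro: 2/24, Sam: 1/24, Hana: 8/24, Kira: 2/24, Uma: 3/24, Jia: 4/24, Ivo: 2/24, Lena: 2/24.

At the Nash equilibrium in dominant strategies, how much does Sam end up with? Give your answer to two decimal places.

33.88 hours

A player with share s gets back 3.1·s per unit contributed, so full contribution is dominant for anyone with s > 1/3.1 = 0.3226 and zero contribution is dominant for anyone below.
The only share above 0.3226 is Hana's 8/24, contributing 30; the remaining 7 contribute 0. Total contributed: 30.
Sam keeps 30 and receives 3.1 × 30 × 1/24 = 3.88 from the shared-resources pool, for a payoff of 33.88.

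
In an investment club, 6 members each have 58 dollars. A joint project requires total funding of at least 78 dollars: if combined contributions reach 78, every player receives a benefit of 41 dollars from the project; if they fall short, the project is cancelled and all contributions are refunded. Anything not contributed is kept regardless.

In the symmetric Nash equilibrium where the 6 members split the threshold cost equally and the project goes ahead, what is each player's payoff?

86 dollars

Equal share of the threshold: 78/6 = 13.
At this profile no one gains by cutting their contribution: any cut drops the total below 78, the project is cancelled, contributions are refunded, and the deviator ends with 58, which is less than 58 − 13 + 41 = 86. Contributing more than 13 just wastes the excess. So contributing exactly 13 is a best response.
Each player's payoff: 58 − 13 + 41 = 86.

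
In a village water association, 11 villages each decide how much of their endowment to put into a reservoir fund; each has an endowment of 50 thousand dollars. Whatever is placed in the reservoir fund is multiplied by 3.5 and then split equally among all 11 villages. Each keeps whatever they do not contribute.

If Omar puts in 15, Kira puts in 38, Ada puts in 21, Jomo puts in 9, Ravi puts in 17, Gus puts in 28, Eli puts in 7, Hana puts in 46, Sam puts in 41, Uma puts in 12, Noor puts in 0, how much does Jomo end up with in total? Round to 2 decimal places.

Total contributed: 15 + 38 + 21 + 9 + 17 + 28 + 7 + 46 + 41 + 12 + 0 = 234.
Each receives 3.5 × 234 / 11 = 74.45 from the reservoir fund.
Jomo keeps 50 − 9 = 41, so Jomo's payoff is 41 + 74.45 = 115.45.

115.45 thousand dollars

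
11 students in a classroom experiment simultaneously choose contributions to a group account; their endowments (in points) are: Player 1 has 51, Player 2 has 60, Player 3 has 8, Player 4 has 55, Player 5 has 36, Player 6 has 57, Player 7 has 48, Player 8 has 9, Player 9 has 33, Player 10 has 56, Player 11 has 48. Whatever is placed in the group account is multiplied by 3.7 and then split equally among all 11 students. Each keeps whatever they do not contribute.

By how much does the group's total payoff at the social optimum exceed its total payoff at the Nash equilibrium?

The private return per contributed unit is 3.7/11 = 0.3364 < 1 for every player regardless of endowment, so the Nash equilibrium is zero contribution and the group total is Σ E_j = 51 + 60 + 8 + 55 + 36 + 57 + 48 + 9 + 33 + 56 + 48 = 461.
Each contributed unit returns 3.700 to the group, so the social optimum is full contribution by everyone: group total = 3.700 × 461 = 1705.70.
Efficiency loss = (3.700 − 1) × 461 = 1244.70.

1244.70 points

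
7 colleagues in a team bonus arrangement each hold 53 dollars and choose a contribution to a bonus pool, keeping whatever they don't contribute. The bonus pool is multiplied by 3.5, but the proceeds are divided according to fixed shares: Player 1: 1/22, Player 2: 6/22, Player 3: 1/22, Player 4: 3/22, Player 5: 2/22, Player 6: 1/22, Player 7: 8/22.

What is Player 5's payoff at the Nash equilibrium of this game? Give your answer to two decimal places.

Player j's private return per contributed unit is 3.5 × (j's share). Contributing is weakly dominant for j when that share is at least 1/3.5 = 0.2857, and contributing 0 is dominant otherwise.
Only Player 7 (8/22) clears that bar, contributing 53; the remaining 6 contribute 0. Total contributed: 53.
Player 5 keeps 53 and receives 3.5 × 53 × 2/22 = 16.86 from the bonus pool, for a payoff of 69.86.

69.86 dollars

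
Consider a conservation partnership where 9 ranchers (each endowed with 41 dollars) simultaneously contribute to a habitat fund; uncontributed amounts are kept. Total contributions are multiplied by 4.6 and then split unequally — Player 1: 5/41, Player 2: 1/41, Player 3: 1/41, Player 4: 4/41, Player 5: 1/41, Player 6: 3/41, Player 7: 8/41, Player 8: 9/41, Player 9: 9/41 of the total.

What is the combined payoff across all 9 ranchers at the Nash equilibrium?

For player j, contributing a unit is worthwhile iff 4.6 × (j's share) ≥ 1, i.e. iff j's share is at least 0.2174.
Player 8 and Player 9 clear that bar, contributing 41 each; the remaining 7 contribute 0. Total contributed: 82.
The habitat fund pays out 4.6 × 82 = 377.20 in total (split across the unequal shares, but the aggregate is all that matters for the group sum).
The 7 free-riders keep 41 each, adding 287. Group total = 287 + 377.20 = 664.20.

664.20 dollars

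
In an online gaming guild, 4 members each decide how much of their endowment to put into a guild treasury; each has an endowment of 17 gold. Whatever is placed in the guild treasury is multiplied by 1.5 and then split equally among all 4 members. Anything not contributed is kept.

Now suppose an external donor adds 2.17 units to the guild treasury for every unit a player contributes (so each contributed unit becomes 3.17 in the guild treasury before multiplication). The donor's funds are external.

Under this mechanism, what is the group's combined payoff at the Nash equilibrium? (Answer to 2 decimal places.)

Under the mechanism each unit contributed yields 1.5 × 3.17 / 4 = 1.1888 back to its contributor per unit of net cost, which exceeds 1, making full contribution the dominant choice for everyone.
At the Nash equilibrium everyone contributes 17. Group total payoff = 1.5 × 3.17 × 68 = 323.34.

323.34 gold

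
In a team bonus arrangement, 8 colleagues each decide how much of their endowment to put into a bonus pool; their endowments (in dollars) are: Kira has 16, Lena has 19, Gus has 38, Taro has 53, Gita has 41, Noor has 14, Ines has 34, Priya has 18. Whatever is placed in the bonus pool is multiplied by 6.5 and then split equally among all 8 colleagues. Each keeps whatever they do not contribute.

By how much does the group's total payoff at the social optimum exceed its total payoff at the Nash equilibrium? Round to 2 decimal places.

The private return per contributed unit is 6.5/8 = 0.8125 < 1 for every player regardless of endowment, so the Nash equilibrium is zero contribution and the group total is Σ E_j = 16 + 19 + 38 + 53 + 41 + 14 + 34 + 18 = 233.
Each contributed unit returns 6.500 to the group, so the social optimum is full contribution by everyone: group total = 6.500 × 233 = 1514.50.
Efficiency loss = (6.500 − 1) × 233 = 1281.50.

1281.50 dollars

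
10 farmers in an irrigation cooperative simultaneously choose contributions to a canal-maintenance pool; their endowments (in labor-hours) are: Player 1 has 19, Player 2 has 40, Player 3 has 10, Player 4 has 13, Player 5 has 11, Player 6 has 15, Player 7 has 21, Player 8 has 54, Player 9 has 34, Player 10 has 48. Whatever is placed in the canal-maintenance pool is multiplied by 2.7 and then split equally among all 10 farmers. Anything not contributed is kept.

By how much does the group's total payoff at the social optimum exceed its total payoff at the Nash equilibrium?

The private return per contributed unit is 2.7/10 = 0.2700 < 1 for every player regardless of endowment, so the Nash equilibrium is zero contribution and the group total is Σ E_j = 19 + 40 + 10 + 13 + 11 + 15 + 21 + 54 + 34 + 48 = 265.
Each contributed unit returns 2.700 to the group, so the social optimum is full contribution by everyone: group total = 2.700 × 265 = 715.50.
Efficiency loss = (2.700 − 1) × 265 = 450.50.

450.50 labor-hours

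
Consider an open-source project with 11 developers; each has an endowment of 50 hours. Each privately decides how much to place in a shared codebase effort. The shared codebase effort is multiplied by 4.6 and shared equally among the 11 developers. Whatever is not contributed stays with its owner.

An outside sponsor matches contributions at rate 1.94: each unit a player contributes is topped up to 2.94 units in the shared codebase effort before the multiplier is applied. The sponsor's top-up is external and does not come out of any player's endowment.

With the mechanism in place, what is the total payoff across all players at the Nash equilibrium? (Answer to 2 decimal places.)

7438.20 hours

The effective private return per unit is now 4.6 × 2.94 / 11 = 1.2295 > 1, so every player's dominant strategy flips to full contribution.
At the Nash equilibrium everyone contributes 50. Group total payoff = 4.6 × 2.94 × 550 = 7438.20.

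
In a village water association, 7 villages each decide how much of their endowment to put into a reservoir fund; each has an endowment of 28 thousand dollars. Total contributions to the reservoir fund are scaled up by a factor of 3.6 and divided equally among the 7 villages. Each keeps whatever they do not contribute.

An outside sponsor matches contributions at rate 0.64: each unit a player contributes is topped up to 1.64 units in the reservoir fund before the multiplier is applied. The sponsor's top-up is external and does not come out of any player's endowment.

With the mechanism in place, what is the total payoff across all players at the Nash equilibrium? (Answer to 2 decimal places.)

With the mechanism, a contributed unit returns 3.6 × 1.64 / 7 = 0.8434 per unit of net cost — still below 1 — so contributing 0 remains dominant for every player.
Everyone keeps their endowment and the group total is 7 × 28 = 196.

196.00 thousand dollars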